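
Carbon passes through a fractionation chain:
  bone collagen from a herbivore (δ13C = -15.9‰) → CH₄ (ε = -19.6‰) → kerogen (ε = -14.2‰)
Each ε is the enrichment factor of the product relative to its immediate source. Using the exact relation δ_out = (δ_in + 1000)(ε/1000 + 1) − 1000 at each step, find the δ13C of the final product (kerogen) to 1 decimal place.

-48.9‰

step 1: δ = (-15.90 + 1000)·(-19.6/1000 + 1) − 1000 = -35.19‰
step 2: δ = (-35.19 + 1000)·(-14.2/1000 + 1) − 1000 = -48.89‰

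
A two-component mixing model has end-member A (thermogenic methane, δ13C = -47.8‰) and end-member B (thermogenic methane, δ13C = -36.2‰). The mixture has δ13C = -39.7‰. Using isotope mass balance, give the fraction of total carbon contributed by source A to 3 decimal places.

0.302

δ_mix = f_A·δ_A + (1 − f_A)·δ_B  ⇒  f_A = (δ_mix − δ_B)/(δ_A − δ_B)
f_A = (-39.7 − (-36.2)) / (-47.8 − (-36.2))
f_A = -3.5 / -11.6 = 0.3017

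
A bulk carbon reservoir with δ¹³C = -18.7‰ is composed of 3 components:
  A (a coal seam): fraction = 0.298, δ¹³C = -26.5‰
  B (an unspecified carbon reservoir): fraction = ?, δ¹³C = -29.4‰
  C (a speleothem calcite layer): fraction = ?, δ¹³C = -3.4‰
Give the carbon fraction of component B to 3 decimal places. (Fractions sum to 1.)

Let f_B and f_C be the unknown fractions; fractions sum to 1 so f_B + f_C = 0.702.
Mass balance: Σ fᵢ·δᵢ = δ_bulk ⇒ f_B·(-29.4) + f_C·(-3.4) = -18.7 − (-7.897) = -10.803
Substitute f_C = 0.702 − f_B:
f_B·(-29.4 − -3.4) = -10.803 − 0.702×(-3.4) = -8.416
f_B = -8.416 / -26.0 = 0.3237

0.324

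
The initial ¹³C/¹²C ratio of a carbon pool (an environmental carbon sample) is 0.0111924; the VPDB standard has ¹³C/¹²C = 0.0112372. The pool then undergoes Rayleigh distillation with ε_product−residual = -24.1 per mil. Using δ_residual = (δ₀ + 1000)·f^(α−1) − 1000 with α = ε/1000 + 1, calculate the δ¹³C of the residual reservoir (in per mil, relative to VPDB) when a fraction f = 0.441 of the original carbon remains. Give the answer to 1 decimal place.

15.9 per mil

δ₀ = (0.0111924/0.0112372 − 1)×1000 = (0.996013 − 1)×1000 = -3.987 per mil
α − 1 = ε/1000 = -0.0241
f^(α−1) = 0.441^(-0.0241) = 1.019927
δ_res = (-3.987 + 1000) × 1.019927 − 1000 = 1015.861 − 1000 = 15.86 per mil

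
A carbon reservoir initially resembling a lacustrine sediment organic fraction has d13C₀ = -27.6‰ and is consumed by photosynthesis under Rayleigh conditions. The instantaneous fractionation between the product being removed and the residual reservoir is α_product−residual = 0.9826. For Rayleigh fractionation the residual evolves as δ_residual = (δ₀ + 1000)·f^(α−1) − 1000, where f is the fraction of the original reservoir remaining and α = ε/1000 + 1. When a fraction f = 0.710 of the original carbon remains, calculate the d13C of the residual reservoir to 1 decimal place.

Rayleigh residual: δ_res = (δ₀ + 1000)·f^(α−1) − 1000
α − 1 = -0.01740
f^(α−1) = 0.710^(-0.01740) = 1.005977
δ_res = (-27.6 + 1000) × 1.005977 − 1000 = 978.212 − 1000 = -21.79‰

-21.8‰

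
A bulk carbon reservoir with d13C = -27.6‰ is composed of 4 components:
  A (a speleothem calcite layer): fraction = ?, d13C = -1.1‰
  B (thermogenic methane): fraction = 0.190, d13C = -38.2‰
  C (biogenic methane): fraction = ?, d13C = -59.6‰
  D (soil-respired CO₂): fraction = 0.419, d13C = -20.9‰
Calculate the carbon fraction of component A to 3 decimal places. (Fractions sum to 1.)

Let f_A and f_C be the unknown fractions; fractions sum to 1 so f_A + f_C = 0.391.
Mass balance: Σ fᵢ·δᵢ = δ_bulk ⇒ f_A·(-1.1) + f_C·(-59.6) = -27.6 − (-16.015) = -11.585
Substitute f_C = 0.391 − f_A:
f_A·(-1.1 − -59.6) = -11.585 − 0.391×(-59.6) = 11.719
f_A = 11.719 / 58.5 = 0.2003

0.200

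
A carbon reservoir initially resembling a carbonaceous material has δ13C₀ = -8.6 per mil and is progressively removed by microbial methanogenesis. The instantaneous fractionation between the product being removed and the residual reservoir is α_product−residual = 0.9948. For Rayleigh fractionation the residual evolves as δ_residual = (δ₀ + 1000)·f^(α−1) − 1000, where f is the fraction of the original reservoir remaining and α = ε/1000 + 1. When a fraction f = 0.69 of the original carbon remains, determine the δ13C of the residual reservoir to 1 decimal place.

Rayleigh residual: δ_res = (δ₀ + 1000)·f^(α−1) − 1000
α − 1 = -0.00520
f^(α−1) = 0.69^(-0.00520) = 1.001931
δ_res = (-8.6 + 1000) × 1.001931 − 1000 = 993.315 − 1000 = -6.69 per mil

-6.7 per mil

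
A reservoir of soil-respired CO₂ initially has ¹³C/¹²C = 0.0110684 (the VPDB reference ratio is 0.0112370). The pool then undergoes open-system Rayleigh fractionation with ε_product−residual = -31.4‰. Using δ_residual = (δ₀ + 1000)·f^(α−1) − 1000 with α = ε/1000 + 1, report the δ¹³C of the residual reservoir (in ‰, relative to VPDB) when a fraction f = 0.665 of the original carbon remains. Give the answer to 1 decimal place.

-2.3‰

δ₀ = (0.0110684/0.0112370 − 1)×1000 = (0.984996 − 1)×1000 = -15.004‰
α − 1 = ε/1000 = -0.0314
f^(α−1) = 0.665^(-0.0314) = 1.012893
δ_res = (-15.004 + 1000) × 1.012893 − 1000 = 997.695 − 1000 = -2.30‰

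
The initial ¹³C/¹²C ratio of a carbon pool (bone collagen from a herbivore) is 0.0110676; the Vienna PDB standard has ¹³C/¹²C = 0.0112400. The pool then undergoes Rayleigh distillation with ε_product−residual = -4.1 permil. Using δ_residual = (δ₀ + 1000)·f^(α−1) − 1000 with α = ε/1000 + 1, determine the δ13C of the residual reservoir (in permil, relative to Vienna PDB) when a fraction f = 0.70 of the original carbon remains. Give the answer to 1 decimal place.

δ₀ = (0.0110676/0.0112400 − 1)×1000 = (0.984662 − 1)×1000 = -15.338 permil
α − 1 = ε/1000 = -0.0041
f^(α−1) = 0.70^(-0.0041) = 1.001463
δ_res = (-15.338 + 1000) × 1.001463 − 1000 = 986.103 − 1000 = -13.90 permil

-13.9 permil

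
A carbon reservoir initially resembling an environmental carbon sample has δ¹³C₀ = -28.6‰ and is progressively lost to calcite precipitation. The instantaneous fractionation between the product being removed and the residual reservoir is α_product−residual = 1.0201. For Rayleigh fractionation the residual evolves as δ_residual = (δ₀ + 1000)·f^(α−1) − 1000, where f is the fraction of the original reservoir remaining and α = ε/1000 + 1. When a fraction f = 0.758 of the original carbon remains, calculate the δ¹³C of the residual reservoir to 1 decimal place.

-34.0‰

Rayleigh residual: δ_res = (δ₀ + 1000)·f^(α−1) − 1000
α − 1 = 0.02010
f^(α−1) = 0.758^(0.02010) = 0.994446
δ_res = (-28.6 + 1000) × 0.994446 − 1000 = 966.005 − 1000 = -33.99‰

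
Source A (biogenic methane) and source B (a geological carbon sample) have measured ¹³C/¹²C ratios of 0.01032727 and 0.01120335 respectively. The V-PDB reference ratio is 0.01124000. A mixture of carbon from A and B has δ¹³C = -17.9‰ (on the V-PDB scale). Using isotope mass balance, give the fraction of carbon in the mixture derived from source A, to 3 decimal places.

δ_A = (0.01032727/0.01124000 − 1)×1000 = (0.918796 − 1)×1000 = -81.204‰
δ_B = (0.01120335/0.01124000 − 1)×1000 = (0.996739 − 1)×1000 = -3.261‰
f_A = (δ_mix − δ_B)/(δ_A − δ_B) = (-17.9 − (-3.261))/(-81.204 − (-3.261))
f_A = -14.639 / -77.943 = 0.1878

0.188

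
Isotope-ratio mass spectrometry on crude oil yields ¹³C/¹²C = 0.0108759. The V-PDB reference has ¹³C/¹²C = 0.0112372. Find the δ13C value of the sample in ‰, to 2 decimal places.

δ13C = (R_sample / R_standard − 1) × 1000
R_sample / R_standard = 0.0108759 / 0.0112372 = 0.967848
δ13C = (0.967848 − 1) × 1000 = -32.152‰

-32.15‰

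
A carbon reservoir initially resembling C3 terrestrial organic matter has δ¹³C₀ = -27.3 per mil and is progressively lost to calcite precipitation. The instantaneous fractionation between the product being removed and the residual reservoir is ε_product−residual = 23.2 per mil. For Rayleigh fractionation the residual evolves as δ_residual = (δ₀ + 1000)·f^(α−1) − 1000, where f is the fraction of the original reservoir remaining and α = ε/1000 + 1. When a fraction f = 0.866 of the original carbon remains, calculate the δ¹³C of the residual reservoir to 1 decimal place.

Rayleigh residual: δ_res = (δ₀ + 1000)·f^(α−1) − 1000
α = ε/1000 + 1 = 1.02320, so α − 1 = 0.02320
f^(α−1) = 0.866^(0.02320) = 0.996668
δ_res = (-27.3 + 1000) × 0.996668 − 1000 = 969.459 − 1000 = -30.54 per mil

-30.5 per mil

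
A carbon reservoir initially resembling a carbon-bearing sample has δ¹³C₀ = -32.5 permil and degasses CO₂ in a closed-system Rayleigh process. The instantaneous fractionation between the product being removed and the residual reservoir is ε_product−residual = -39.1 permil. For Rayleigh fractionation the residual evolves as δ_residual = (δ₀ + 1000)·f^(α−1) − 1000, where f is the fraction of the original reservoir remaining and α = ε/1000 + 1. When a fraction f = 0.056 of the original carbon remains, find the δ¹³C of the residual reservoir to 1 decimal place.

Rayleigh residual: δ_res = (δ₀ + 1000)·f^(α−1) − 1000
α = ε/1000 + 1 = 0.96090, so α − 1 = -0.03910
f^(α−1) = 0.056^(-0.03910) = 1.119298
δ_res = (-32.5 + 1000) × 1.119298 − 1000 = 1082.921 − 1000 = 82.92 permil

82.9 permil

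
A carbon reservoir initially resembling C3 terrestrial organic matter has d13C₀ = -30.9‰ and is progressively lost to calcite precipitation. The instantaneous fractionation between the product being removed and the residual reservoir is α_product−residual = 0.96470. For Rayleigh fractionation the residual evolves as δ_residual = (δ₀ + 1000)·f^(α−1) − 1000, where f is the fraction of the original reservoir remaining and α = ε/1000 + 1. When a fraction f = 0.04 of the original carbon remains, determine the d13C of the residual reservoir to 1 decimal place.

85.7‰

Rayleigh residual: δ_res = (δ₀ + 1000)·f^(α−1) − 1000
α − 1 = -0.03530
f^(α−1) = 0.04^(-0.03530) = 1.120333
δ_res = (-30.9 + 1000) × 1.120333 − 1000 = 1085.715 − 1000 = 85.72‰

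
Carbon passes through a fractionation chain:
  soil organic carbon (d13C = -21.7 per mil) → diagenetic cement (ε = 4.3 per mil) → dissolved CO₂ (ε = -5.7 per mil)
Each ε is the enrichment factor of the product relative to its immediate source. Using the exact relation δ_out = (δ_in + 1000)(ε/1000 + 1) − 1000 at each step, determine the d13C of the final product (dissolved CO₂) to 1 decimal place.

-23.1 per mil

step 1: δ = (-21.70 + 1000)·(4.3/1000 + 1) − 1000 = -17.49 per mil
step 2: δ = (-17.49 + 1000)·(-5.7/1000 + 1) − 1000 = -23.09 per mil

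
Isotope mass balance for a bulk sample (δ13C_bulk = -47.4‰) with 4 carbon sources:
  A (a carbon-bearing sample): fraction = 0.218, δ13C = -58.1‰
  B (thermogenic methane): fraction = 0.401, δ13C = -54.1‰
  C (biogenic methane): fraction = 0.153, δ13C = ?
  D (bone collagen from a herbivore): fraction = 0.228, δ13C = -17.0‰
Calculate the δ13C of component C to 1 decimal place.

Isotope mass balance: δ_bulk = Σ fᵢ·δᵢ.
-47.4 = 0.218×(-58.1) + 0.401×(-54.1) + 0.153×δ_C + 0.228×(-17.0)
0.153·δ_C = -47.4 − (-38.236) = -9.164
δ_C = -9.164 / 0.153 = -59.90‰

-59.9‰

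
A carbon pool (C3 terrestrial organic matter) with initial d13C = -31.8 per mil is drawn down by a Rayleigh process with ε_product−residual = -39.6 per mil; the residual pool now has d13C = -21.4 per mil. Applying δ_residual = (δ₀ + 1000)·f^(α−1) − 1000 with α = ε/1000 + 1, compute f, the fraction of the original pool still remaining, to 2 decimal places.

0.76

α − 1 = ε/1000 = -0.0396
(δ_res + 1000)/(δ₀ + 1000) = (-21.4 + 1000)/(-31.8 + 1000) = 978.6/968.2 = 1.010742
f = 1.010742^(1/-0.0396) = exp(ln(1.010742)/-0.0396) = exp(0.01068/-0.0396)
f = exp(-0.2698) = 0.7635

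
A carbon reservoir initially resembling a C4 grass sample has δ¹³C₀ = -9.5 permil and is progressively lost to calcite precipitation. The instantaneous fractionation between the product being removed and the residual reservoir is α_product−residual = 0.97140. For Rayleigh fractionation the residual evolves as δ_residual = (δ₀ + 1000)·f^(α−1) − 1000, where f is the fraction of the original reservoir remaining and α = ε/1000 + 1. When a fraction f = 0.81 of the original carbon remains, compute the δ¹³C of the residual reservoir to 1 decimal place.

-3.5 permil

Rayleigh residual: δ_res = (δ₀ + 1000)·f^(α−1) − 1000
α − 1 = -0.02860
f^(α−1) = 0.81^(-0.02860) = 1.006045
δ_res = (-9.5 + 1000) × 1.006045 − 1000 = 996.487 − 1000 = -3.51 permil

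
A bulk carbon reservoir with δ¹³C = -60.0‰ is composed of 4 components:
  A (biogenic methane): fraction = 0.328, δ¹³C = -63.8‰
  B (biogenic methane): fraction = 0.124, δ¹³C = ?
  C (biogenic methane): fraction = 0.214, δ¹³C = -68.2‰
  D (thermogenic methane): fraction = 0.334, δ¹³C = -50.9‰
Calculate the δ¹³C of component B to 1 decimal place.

Isotope mass balance: δ_bulk = Σ fᵢ·δᵢ.
-60.0 = 0.328×(-63.8) + 0.124×δ_B + 0.214×(-68.2) + 0.334×(-50.9)
0.124·δ_B = -60.0 − (-52.522) = -7.478
δ_B = -7.478 / 0.124 = -60.31‰

-60.3‰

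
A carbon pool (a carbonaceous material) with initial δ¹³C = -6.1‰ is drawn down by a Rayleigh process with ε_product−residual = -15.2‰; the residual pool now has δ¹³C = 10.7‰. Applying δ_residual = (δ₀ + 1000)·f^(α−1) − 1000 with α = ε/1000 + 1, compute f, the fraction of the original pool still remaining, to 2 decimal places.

0.33

α − 1 = ε/1000 = -0.0152
(δ_res + 1000)/(δ₀ + 1000) = (10.7 + 1000)/(-6.1 + 1000) = 1010.7/993.9 = 1.016903
f = 1.016903^(1/-0.0152) = exp(ln(1.016903)/-0.0152) = exp(0.01676/-0.0152)
f = exp(-1.1028) = 0.3320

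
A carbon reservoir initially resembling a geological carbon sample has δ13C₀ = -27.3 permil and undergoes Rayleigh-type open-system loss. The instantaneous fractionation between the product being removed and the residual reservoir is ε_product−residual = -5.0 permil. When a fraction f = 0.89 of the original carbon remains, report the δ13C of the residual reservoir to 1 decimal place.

-26.7 permil

Rayleigh residual: δ_res = (δ₀ + 1000)·f^(α−1) − 1000
α = ε/1000 + 1 = 0.99500, so α − 1 = -0.00500
f^(α−1) = 0.89^(-0.00500) = 1.000583
δ_res = (-27.3 + 1000) × 1.000583 − 1000 = 973.267 − 1000 = -26.73 permil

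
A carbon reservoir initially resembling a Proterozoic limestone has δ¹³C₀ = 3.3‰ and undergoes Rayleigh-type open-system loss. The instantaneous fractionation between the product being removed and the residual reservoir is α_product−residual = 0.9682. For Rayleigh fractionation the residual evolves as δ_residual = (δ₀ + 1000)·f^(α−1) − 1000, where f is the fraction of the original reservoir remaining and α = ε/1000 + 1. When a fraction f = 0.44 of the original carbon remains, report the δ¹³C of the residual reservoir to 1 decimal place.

Rayleigh residual: δ_res = (δ₀ + 1000)·f^(α−1) − 1000
α − 1 = -0.03180
f^(α−1) = 0.44^(-0.03180) = 1.026451
δ_res = (3.3 + 1000) × 1.026451 − 1000 = 1029.838 − 1000 = 29.84‰

29.8‰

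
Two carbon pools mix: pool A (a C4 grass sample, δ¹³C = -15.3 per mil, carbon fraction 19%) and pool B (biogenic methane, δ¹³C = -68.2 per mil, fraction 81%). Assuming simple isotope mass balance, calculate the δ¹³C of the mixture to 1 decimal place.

δ_mix = f_A·δ_A + f_B·δ_B
δ_mix = 0.19 × (-15.3) + 0.81 × (-68.2)
δ_mix = -2.91 + -55.24 = -58.15 per mil

-58.1 per mil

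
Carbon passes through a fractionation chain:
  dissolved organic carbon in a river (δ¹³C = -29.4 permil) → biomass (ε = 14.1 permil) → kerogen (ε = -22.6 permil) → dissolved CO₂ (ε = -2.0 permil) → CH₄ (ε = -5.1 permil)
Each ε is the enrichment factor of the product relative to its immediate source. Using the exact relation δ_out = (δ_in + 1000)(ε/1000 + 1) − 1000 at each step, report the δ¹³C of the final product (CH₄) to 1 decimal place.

-44.8 permil

step 1: δ = (-29.40 + 1000)·(14.1/1000 + 1) − 1000 = -15.71 permil
step 2: δ = (-15.71 + 1000)·(-22.6/1000 + 1) − 1000 = -37.96 permil
step 3: δ = (-37.96 + 1000)·(-2.0/1000 + 1) − 1000 = -39.88 permil
step 4: δ = (-39.88 + 1000)·(-5.1/1000 + 1) − 1000 = -44.78 permil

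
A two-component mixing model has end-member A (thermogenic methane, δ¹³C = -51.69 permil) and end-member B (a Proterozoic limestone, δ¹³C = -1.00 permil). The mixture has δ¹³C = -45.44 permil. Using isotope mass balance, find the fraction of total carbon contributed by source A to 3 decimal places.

δ_mix = f_A·δ_A + (1 − f_A)·δ_B  ⇒  f_A = (δ_mix − δ_B)/(δ_A − δ_B)
f_A = (-45.44 − (-1.00)) / (-51.69 − (-1.00))
f_A = -44.44 / -50.69 = 0.8767

0.877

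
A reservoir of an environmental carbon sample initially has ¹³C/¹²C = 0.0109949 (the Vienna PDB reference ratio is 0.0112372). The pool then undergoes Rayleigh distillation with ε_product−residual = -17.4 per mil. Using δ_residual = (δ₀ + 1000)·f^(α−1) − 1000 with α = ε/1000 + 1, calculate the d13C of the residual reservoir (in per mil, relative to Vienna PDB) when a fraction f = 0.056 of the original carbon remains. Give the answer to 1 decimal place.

δ₀ = (0.0109949/0.0112372 − 1)×1000 = (0.978438 − 1)×1000 = -21.562 per mil
α − 1 = ε/1000 = -0.0174
f^(α−1) = 0.056^(-0.0174) = 1.051433
δ_res = (-21.562 + 1000) × 1.051433 − 1000 = 1028.761 − 1000 = 28.76 per mil

28.8 per mil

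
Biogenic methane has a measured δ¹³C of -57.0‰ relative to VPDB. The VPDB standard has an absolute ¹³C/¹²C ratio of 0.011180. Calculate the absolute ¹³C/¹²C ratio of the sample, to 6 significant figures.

R_sample = R_standard × (δ¹³C/1000 + 1)
R_sample = 0.011180 × (-57.0/1000 + 1) = 0.011180 × 0.943000
R_sample = 0.0105427

0.0105427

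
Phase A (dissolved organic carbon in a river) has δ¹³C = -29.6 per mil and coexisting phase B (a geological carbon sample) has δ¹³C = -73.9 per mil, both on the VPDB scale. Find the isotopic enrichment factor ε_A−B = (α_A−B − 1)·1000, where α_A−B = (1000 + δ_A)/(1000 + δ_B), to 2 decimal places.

47.84 per mil

α_A−B = (1000 + -29.6) / (1000 + -73.9) = 970.4 / 926.1 = 1.047835
ε_A−B = (1.047835 − 1) × 1000 = 47.835 per mil
(The approximation ε ≈ δ_A − δ_B would give 44.3 per mil.)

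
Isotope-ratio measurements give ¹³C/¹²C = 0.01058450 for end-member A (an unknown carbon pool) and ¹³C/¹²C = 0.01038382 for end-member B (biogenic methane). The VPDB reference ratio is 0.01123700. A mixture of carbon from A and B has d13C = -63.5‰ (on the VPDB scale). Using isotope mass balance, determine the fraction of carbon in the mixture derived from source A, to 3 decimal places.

δ_A = (0.01058450/0.01123700 − 1)×1000 = (0.941933 − 1)×1000 = -58.067‰
δ_B = (0.01038382/0.01123700 − 1)×1000 = (0.924074 − 1)×1000 = -75.926‰
f_A = (δ_mix − δ_B)/(δ_A − δ_B) = (-63.5 − (-75.926))/(-58.067 − (-75.926))
f_A = 12.426 / 17.859 = 0.6958

0.696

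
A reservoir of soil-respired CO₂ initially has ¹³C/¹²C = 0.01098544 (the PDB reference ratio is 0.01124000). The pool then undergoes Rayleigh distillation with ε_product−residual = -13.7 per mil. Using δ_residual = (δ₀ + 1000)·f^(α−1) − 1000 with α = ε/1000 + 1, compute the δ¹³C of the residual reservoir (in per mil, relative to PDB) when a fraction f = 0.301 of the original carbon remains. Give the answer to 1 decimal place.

δ₀ = (0.01098544/0.01124000 − 1)×1000 = (0.977352 − 1)×1000 = -22.648 per mil
α − 1 = ε/1000 = -0.0137
f^(α−1) = 0.301^(-0.0137) = 1.016585
δ_res = (-22.648 + 1000) × 1.016585 − 1000 = 993.562 − 1000 = -6.44 per mil

-6.4 per mil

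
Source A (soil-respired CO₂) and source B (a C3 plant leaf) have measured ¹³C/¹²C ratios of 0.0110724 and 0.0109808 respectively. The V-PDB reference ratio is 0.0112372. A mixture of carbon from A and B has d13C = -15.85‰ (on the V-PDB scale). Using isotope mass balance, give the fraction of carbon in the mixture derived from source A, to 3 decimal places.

0.855

δ_A = (0.0110724/0.0112372 − 1)×1000 = (0.985334 − 1)×1000 = -14.666‰
δ_B = (0.0109808/0.0112372 − 1)×1000 = (0.977183 − 1)×1000 = -22.817‰
f_A = (δ_mix − δ_B)/(δ_A − δ_B) = (-15.85 − (-22.817))/(-14.666 − (-22.817))
f_A = 6.967 / 8.151 = 0.8547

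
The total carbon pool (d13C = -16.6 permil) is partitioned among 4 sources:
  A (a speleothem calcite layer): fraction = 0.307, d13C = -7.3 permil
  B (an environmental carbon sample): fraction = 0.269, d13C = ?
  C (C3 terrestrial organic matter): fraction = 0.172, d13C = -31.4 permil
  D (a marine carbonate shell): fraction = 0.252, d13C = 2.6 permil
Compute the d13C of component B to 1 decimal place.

Isotope mass balance: δ_bulk = Σ fᵢ·δᵢ.
-16.6 = 0.307×(-7.3) + 0.269×δ_B + 0.172×(-31.4) + 0.252×(2.6)
0.269·δ_B = -16.6 − (-6.987) = -9.613
δ_B = -9.613 / 0.269 = -35.74 permil

-35.7 permil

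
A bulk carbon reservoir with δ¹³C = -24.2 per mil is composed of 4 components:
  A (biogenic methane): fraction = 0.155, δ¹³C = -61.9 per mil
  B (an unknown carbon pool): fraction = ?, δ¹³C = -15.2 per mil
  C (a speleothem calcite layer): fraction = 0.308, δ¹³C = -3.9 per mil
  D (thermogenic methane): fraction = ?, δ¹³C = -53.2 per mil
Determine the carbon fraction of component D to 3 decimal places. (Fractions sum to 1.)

Let f_D and f_B be the unknown fractions; fractions sum to 1 so f_D + f_B = 0.537.
Mass balance: Σ fᵢ·δᵢ = δ_bulk ⇒ f_D·(-53.2) + f_B·(-15.2) = -24.2 − (-10.796) = -13.404
Substitute f_B = 0.537 − f_D:
f_D·(-53.2 − -15.2) = -13.404 − 0.537×(-15.2) = -5.242
f_D = -5.242 / -38.0 = 0.1379

0.138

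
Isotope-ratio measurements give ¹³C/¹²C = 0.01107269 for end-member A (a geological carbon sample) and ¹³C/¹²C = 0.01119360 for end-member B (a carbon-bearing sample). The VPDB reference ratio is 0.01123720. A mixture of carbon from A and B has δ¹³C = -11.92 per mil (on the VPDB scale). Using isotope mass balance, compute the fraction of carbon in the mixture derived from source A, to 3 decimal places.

δ_A = (0.01107269/0.01123720 − 1)×1000 = (0.985360 − 1)×1000 = -14.640 per mil
δ_B = (0.01119360/0.01123720 − 1)×1000 = (0.996120 − 1)×1000 = -3.880 per mil
f_A = (δ_mix − δ_B)/(δ_A − δ_B) = (-11.92 − (-3.880))/(-14.640 − (-3.880))
f_A = -8.040 / -10.760 = 0.7472

0.747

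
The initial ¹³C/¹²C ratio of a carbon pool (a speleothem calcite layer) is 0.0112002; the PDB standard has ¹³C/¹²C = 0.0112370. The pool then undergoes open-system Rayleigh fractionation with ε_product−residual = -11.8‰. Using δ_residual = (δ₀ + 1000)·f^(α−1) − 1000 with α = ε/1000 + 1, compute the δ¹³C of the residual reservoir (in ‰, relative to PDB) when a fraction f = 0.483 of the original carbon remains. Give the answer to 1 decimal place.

δ₀ = (0.0112002/0.0112370 − 1)×1000 = (0.996725 − 1)×1000 = -3.275‰
α − 1 = ε/1000 = -0.0118
f^(α−1) = 0.483^(-0.0118) = 1.008624
δ_res = (-3.275 + 1000) × 1.008624 − 1000 = 1005.321 − 1000 = 5.32‰

5.3‰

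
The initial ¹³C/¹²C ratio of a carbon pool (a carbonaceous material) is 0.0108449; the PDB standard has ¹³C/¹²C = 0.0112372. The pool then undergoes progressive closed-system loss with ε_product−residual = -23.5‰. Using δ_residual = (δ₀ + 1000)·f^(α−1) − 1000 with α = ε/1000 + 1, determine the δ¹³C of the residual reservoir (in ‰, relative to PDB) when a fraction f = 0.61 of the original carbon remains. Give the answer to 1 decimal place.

δ₀ = (0.0108449/0.0112372 − 1)×1000 = (0.965089 − 1)×1000 = -34.911‰
α − 1 = ε/1000 = -0.0235
f^(α−1) = 0.61^(-0.0235) = 1.011684
δ_res = (-34.911 + 1000) × 1.011684 − 1000 = 976.365 − 1000 = -23.64‰

-23.6‰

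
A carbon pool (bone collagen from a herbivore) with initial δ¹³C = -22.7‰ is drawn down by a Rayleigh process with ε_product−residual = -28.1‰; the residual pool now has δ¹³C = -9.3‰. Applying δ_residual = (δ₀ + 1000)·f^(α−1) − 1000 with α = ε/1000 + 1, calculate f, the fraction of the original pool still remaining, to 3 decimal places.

α − 1 = ε/1000 = -0.0281
(δ_res + 1000)/(δ₀ + 1000) = (-9.3 + 1000)/(-22.7 + 1000) = 990.7/977.3 = 1.013711
f = 1.013711^(1/-0.0281) = exp(ln(1.013711)/-0.0281) = exp(0.01362/-0.0281)
f = exp(-0.4846) = 0.6159

0.616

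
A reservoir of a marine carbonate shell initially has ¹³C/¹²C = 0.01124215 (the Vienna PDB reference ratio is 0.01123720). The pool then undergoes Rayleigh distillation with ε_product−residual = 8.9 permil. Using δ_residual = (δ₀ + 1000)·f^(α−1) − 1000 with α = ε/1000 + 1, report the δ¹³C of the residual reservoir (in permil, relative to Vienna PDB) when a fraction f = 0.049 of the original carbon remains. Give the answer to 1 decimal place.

δ₀ = (0.01124215/0.01123720 − 1)×1000 = (1.000441 − 1)×1000 = 0.441 permil
α − 1 = ε/1000 = 0.0089
f^(α−1) = 0.049^(0.0089) = 0.973515
δ_res = (0.441 + 1000) × 0.973515 − 1000 = 973.944 − 1000 = -26.06 permil

-26.1 permil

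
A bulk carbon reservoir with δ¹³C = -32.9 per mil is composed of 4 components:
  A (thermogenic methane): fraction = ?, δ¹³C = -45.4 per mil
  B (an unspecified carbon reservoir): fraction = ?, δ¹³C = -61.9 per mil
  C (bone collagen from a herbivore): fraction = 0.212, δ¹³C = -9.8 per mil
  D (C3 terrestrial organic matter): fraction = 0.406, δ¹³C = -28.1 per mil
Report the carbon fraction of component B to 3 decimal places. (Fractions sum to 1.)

Let f_B and f_A be the unknown fractions; fractions sum to 1 so f_B + f_A = 0.382.
Mass balance: Σ fᵢ·δᵢ = δ_bulk ⇒ f_B·(-61.9) + f_A·(-45.4) = -32.9 − (-13.486) = -19.414
Substitute f_A = 0.382 − f_B:
f_B·(-61.9 − -45.4) = -19.414 − 0.382×(-45.4) = -2.071
f_B = -2.071 / -16.5 = 0.1255

0.126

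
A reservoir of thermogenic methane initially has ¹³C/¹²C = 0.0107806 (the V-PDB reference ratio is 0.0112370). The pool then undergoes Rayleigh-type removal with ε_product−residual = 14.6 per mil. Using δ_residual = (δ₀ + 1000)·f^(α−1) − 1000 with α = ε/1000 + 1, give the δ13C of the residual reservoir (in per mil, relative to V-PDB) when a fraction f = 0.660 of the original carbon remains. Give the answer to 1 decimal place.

δ₀ = (0.0107806/0.0112370 − 1)×1000 = (0.959384 − 1)×1000 = -40.616 per mil
α − 1 = ε/1000 = 0.0146
f^(α−1) = 0.660^(0.0146) = 0.993952
δ_res = (-40.616 + 1000) × 0.993952 − 1000 = 953.582 − 1000 = -46.42 per mil

-46.4 per mil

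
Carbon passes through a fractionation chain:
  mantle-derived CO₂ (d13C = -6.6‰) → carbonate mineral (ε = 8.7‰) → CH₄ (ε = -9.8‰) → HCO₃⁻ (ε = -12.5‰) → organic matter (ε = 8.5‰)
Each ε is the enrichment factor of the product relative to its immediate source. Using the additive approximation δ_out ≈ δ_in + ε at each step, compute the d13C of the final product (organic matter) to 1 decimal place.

step 1: δ ≈ -6.6 + (8.7) = 2.1‰
step 2: δ ≈ 2.1 + (-9.8) = -7.7‰
step 3: δ ≈ -7.7 + (-12.5) = -20.2‰
step 4: δ ≈ -20.2 + (8.5) = -11.7‰

-11.7‰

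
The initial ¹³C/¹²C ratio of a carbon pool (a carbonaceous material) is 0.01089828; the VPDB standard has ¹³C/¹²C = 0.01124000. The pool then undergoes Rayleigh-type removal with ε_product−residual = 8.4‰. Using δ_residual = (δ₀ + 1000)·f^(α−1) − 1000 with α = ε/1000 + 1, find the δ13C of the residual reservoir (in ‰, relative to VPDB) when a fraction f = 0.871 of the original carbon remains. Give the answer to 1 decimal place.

-31.5‰

δ₀ = (0.01089828/0.01124000 − 1)×1000 = (0.969598 − 1)×1000 = -30.402‰
α − 1 = ε/1000 = 0.0084
f^(α−1) = 0.871^(0.0084) = 0.998841
δ_res = (-30.402 + 1000) × 0.998841 − 1000 = 968.474 − 1000 = -31.53‰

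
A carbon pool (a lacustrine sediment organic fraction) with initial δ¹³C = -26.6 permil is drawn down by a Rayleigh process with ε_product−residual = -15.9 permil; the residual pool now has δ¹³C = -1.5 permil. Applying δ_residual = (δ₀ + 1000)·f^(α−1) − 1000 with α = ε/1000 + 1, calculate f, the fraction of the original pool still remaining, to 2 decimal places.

0.20

α − 1 = ε/1000 = -0.0159
(δ_res + 1000)/(δ₀ + 1000) = (-1.5 + 1000)/(-26.6 + 1000) = 998.5/973.4 = 1.025786
f = 1.025786^(1/-0.0159) = exp(ln(1.025786)/-0.0159) = exp(0.02546/-0.0159)
f = exp(-1.6012) = 0.2017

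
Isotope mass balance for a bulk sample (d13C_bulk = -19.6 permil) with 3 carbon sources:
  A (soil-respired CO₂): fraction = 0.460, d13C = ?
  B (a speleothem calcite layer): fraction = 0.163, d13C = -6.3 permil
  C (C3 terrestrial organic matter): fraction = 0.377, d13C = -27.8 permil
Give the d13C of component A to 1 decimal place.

-17.6 permil

Isotope mass balance: δ_bulk = Σ fᵢ·δᵢ.
-19.6 = 0.460×δ_A + 0.163×(-6.3) + 0.377×(-27.8)
0.460·δ_A = -19.6 − (-11.508) = -8.093
δ_A = -8.093 / 0.460 = -17.59 permil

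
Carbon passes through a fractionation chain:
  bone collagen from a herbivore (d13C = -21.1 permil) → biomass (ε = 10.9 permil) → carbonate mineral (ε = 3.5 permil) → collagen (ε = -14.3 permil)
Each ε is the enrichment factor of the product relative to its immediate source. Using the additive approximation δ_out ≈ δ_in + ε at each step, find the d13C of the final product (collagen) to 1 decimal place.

-21.0 permil

step 1: δ ≈ -21.1 + (10.9) = -10.2 permil
step 2: δ ≈ -10.2 + (3.5) = -6.7 permil
step 3: δ ≈ -6.7 + (-14.3) = -21.0 permil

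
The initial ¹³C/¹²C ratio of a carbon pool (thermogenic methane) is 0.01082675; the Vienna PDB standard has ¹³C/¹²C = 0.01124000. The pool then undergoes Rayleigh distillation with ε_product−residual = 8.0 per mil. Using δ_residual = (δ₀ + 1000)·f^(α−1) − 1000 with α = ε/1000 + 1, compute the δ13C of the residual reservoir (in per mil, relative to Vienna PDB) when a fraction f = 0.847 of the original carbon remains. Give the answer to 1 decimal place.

δ₀ = (0.01082675/0.01124000 − 1)×1000 = (0.963234 − 1)×1000 = -36.766 per mil
α − 1 = ε/1000 = 0.0080
f^(α−1) = 0.847^(0.0080) = 0.998672
δ_res = (-36.766 + 1000) × 0.998672 − 1000 = 961.955 − 1000 = -38.04 per mil

-38.0 per mil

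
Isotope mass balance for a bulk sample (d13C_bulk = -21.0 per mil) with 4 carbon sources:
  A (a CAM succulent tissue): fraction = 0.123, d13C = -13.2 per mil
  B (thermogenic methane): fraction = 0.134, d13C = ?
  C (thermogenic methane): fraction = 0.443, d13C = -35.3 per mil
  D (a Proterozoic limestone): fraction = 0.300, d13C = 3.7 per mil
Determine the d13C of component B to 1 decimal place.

Isotope mass balance: δ_bulk = Σ fᵢ·δᵢ.
-21.0 = 0.123×(-13.2) + 0.134×δ_B + 0.443×(-35.3) + 0.300×(3.7)
0.134·δ_B = -21.0 − (-16.151) = -4.849
δ_B = -4.849 / 0.134 = -36.18 per mil

-36.2 per mil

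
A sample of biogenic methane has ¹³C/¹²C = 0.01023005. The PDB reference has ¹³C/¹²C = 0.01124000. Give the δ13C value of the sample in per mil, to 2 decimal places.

-89.85 per mil

δ13C = (R_sample / R_standard − 1) × 1000
R_sample / R_standard = 0.01023005 / 0.01124000 = 0.910147
δ13C = (0.910147 − 1) × 1000 = -89.853 per mil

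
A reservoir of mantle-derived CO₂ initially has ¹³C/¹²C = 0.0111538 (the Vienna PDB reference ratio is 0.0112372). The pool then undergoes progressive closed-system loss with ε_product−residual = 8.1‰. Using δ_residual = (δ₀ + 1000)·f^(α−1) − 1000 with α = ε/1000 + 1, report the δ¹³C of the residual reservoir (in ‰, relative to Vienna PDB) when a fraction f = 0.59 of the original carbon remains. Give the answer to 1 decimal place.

-11.7‰

δ₀ = (0.0111538/0.0112372 − 1)×1000 = (0.992578 − 1)×1000 = -7.422‰
α − 1 = ε/1000 = 0.0081
f^(α−1) = 0.59^(0.0081) = 0.995735
δ_res = (-7.422 + 1000) × 0.995735 − 1000 = 988.345 − 1000 = -11.65‰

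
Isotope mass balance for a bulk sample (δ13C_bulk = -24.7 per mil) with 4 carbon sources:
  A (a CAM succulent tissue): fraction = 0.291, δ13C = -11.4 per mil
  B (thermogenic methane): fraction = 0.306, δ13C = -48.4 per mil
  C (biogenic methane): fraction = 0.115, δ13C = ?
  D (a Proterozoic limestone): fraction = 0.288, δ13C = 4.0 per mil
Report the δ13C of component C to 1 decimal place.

-67.2 per mil

Isotope mass balance: δ_bulk = Σ fᵢ·δᵢ.
-24.7 = 0.291×(-11.4) + 0.306×(-48.4) + 0.115×δ_C + 0.288×(4.0)
0.115·δ_C = -24.7 − (-16.976) = -7.724
δ_C = -7.724 / 0.115 = -67.17 per mil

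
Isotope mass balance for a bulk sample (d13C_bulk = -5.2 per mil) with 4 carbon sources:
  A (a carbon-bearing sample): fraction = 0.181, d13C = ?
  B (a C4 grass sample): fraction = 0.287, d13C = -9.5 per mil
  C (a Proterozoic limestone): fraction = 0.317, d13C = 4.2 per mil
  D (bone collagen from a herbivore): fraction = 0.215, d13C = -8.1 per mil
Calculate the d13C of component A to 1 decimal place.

Isotope mass balance: δ_bulk = Σ fᵢ·δᵢ.
-5.2 = 0.181×δ_A + 0.287×(-9.5) + 0.317×(4.2) + 0.215×(-8.1)
0.181·δ_A = -5.2 − (-3.137) = -2.063
δ_A = -2.063 / 0.181 = -11.40 per mil

-11.4 per mil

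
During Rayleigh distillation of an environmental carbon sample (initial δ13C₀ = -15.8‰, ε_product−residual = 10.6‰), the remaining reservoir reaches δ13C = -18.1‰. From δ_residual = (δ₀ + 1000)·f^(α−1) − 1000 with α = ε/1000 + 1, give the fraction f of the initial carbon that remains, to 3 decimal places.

0.802

α − 1 = ε/1000 = 0.0106
(δ_res + 1000)/(δ₀ + 1000) = (-18.1 + 1000)/(-15.8 + 1000) = 981.9/984.2 = 0.997663
f = 0.997663^(1/0.0106) = exp(ln(0.997663)/0.0106) = exp(-0.00234/0.0106)
f = exp(-0.2207) = 0.8019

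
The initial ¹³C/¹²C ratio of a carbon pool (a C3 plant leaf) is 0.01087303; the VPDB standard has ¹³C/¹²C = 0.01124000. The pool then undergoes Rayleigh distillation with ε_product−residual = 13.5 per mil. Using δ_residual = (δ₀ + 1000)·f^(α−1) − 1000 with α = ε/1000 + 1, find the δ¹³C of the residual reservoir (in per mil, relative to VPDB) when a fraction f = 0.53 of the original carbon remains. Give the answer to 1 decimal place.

δ₀ = (0.01087303/0.01124000 − 1)×1000 = (0.967351 − 1)×1000 = -32.649 per mil
α − 1 = ε/1000 = 0.0135
f^(α−1) = 0.53^(0.0135) = 0.991466
δ_res = (-32.649 + 1000) × 0.991466 − 1000 = 959.096 − 1000 = -40.90 per mil

-40.9 per mil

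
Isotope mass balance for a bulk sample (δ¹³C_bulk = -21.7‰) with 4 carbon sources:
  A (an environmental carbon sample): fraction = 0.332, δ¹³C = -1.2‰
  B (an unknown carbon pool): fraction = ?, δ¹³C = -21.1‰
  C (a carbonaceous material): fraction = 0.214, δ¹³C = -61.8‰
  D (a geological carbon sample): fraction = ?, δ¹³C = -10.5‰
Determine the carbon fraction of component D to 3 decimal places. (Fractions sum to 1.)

Let f_D and f_B be the unknown fractions; fractions sum to 1 so f_D + f_B = 0.454.
Mass balance: Σ fᵢ·δᵢ = δ_bulk ⇒ f_D·(-10.5) + f_B·(-21.1) = -21.7 − (-13.624) = -8.076
Substitute f_B = 0.454 − f_D:
f_D·(-10.5 − -21.1) = -8.076 − 0.454×(-21.1) = 1.503
f_D = 1.503 / 10.6 = 0.1418

0.142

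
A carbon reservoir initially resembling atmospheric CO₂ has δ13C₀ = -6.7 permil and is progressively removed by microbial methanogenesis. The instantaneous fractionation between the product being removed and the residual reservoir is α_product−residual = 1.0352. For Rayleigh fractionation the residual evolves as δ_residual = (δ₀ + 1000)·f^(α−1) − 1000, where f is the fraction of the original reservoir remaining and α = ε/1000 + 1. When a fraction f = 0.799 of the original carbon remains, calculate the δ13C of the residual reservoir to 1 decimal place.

-14.5 permil

Rayleigh residual: δ_res = (δ₀ + 1000)·f^(α−1) − 1000
α − 1 = 0.03520
f^(α−1) = 0.799^(0.03520) = 0.992132
δ_res = (-6.7 + 1000) × 0.992132 − 1000 = 985.485 − 1000 = -14.51 permil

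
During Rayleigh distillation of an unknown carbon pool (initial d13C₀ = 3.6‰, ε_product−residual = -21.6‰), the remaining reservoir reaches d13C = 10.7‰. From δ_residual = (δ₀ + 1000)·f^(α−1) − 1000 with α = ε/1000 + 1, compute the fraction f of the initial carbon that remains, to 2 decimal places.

0.72

α − 1 = ε/1000 = -0.0216
(δ_res + 1000)/(δ₀ + 1000) = (10.7 + 1000)/(3.6 + 1000) = 1010.7/1003.6 = 1.007075
f = 1.007075^(1/-0.0216) = exp(ln(1.007075)/-0.0216) = exp(0.00705/-0.0216)
f = exp(-0.3264) = 0.7215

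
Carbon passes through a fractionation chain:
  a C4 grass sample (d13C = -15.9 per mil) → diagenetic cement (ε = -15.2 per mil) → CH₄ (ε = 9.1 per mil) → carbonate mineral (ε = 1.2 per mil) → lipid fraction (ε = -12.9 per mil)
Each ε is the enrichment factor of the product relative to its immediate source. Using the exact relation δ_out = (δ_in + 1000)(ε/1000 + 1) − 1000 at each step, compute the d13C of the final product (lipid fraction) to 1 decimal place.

step 1: δ = (-15.90 + 1000)·(-15.2/1000 + 1) − 1000 = -30.86 per mil
step 2: δ = (-30.86 + 1000)·(9.1/1000 + 1) − 1000 = -22.04 per mil
step 3: δ = (-22.04 + 1000)·(1.2/1000 + 1) − 1000 = -20.87 per mil
step 4: δ = (-20.87 + 1000)·(-12.9/1000 + 1) − 1000 = -33.50 per mil

-33.5 per mil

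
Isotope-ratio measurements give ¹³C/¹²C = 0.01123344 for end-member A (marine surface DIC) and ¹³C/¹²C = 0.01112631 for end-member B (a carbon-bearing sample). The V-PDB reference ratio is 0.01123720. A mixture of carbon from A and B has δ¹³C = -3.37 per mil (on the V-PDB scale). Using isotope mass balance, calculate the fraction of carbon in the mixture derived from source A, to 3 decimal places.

δ_A = (0.01123344/0.01123720 − 1)×1000 = (0.999665 − 1)×1000 = -0.335 per mil
δ_B = (0.01112631/0.01123720 − 1)×1000 = (0.990132 − 1)×1000 = -9.868 per mil
f_A = (δ_mix − δ_B)/(δ_A − δ_B) = (-3.37 − (-9.868))/(-0.335 − (-9.868))
f_A = 6.498 / 9.534 = 0.6816

0.682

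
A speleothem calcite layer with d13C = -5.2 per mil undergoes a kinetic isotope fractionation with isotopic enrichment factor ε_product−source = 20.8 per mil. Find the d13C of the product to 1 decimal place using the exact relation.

15.5 per mil

Exactly, δ_product = (δ_source + 1000)·(ε/1000 + 1) − 1000.
δ_product = (-5.2 + 1000) × (20.8/1000 + 1) − 1000
δ_product = 15.49 per mil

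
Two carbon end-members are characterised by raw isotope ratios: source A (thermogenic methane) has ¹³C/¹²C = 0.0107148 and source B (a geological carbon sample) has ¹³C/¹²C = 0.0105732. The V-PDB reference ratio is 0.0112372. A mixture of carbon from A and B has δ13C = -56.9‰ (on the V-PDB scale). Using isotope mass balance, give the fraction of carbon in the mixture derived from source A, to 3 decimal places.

δ_A = (0.0107148/0.0112372 − 1)×1000 = (0.953512 − 1)×1000 = -46.488‰
δ_B = (0.0105732/0.0112372 − 1)×1000 = (0.940911 − 1)×1000 = -59.089‰
f_A = (δ_mix − δ_B)/(δ_A − δ_B) = (-56.9 − (-59.089))/(-46.488 − (-59.089))
f_A = 2.189 / 12.601 = 0.1738

0.174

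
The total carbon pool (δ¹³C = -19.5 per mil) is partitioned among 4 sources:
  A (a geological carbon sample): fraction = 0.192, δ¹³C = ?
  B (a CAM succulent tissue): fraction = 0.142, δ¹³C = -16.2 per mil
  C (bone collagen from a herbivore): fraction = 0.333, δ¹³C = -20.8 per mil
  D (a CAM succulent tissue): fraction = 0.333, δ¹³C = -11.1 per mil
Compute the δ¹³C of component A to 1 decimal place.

-34.3 per mil

Isotope mass balance: δ_bulk = Σ fᵢ·δᵢ.
-19.5 = 0.192×δ_A + 0.142×(-16.2) + 0.333×(-20.8) + 0.333×(-11.1)
0.192·δ_A = -19.5 − (-12.923) = -6.577
δ_A = -6.577 / 0.192 = -34.25 per mil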